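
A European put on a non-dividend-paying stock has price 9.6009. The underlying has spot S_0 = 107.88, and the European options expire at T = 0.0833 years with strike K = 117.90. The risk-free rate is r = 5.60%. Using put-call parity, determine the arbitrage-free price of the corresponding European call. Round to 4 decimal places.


Answer: Call price = 0.1296

Derivation:
Put-call parity: C - P = S_0 * exp(-qT) - K * exp(-rT).
S_0 * exp(-qT) = 107.8800 * 1.00000000 = 107.88000000
K * exp(-rT) = 117.9000 * 0.99534606 = 117.35130086
C = P + S*exp(-qT) - K*exp(-rT)
C = 9.6009 + 107.88000000 - 117.35130086 = 0.1296


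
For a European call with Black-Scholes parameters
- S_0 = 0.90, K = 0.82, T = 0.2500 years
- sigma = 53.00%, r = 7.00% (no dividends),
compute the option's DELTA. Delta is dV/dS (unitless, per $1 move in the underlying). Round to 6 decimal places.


Answer: Delta = 0.708779

Derivation:
d1 = 0.5498223512; d2 = 0.2848223512
phi(d1) = 0.3429773592; exp(-qT) = 1.0000000000; exp(-rT) = 0.9826522357
N(d1) = 0.7087793867
Delta = exp(-qT) * N(d1) = 1.0000000000 * 0.7087793867 = 0.708779


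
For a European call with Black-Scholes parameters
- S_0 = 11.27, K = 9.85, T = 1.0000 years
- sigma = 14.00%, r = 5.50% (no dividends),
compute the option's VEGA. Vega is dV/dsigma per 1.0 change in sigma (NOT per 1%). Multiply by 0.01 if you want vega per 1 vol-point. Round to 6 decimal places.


d1 = 1.4248062348; d2 = 1.2848062348
phi(d1) = 0.1445723888; exp(-qT) = 1.0000000000; exp(-rT) = 0.9464851480
Vega = S * exp(-qT) * phi(d1) * sqrt(T) = 11.2700 * 1.0000000000 * 0.1445723888 * 1.0000000000 = 1.629331

Answer: Vega = 1.629331


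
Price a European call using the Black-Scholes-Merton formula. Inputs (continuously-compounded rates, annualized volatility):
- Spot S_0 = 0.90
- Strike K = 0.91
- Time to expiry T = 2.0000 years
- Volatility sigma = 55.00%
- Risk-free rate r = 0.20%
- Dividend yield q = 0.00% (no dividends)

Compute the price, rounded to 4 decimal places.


Answer: Price = 0.2702

Derivation:
d1 = (ln(S/K) + (r - q + 0.5*sigma^2) * T) / (sigma * sqrt(T)) = 0.37984512
d2 = d1 - sigma * sqrt(T) = -0.39797234
exp(-rT) = 0.99600799; exp(-qT) = 1.00000000
C = S_0 * exp(-qT) * N(d1) - K * exp(-rT) * N(d2)
N(d1) = 0.64796981; N(d2) = 0.34532529
C = 0.9000 * 1.00000000 * 0.64796981 - 0.9100 * 0.99600799 * 0.34532529 = 0.2702


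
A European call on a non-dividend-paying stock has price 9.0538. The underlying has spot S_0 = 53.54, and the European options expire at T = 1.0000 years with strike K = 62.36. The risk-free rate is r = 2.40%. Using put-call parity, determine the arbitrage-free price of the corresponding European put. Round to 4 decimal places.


Answer: Put price = 16.3950

Derivation:
Put-call parity: C - P = S_0 * exp(-qT) - K * exp(-rT).
S_0 * exp(-qT) = 53.5400 * 1.00000000 = 53.54000000
K * exp(-rT) = 62.3600 * 0.97628571 = 60.88117686
P = C - S*exp(-qT) + K*exp(-rT)
P = 9.0538 - 53.54000000 + 60.88117686 = 16.3950


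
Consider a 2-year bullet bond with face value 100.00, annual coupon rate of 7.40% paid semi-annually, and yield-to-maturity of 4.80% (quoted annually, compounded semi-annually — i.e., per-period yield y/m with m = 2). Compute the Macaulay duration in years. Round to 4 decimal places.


Answer: Macaulay duration = 1.8983 years

Derivation:
Coupon per period c = face * coupon_rate / m = 3.700000
Periods per year m = 2; per-period yield y/m = 0.024000
Number of cashflows N = 4
Cashflows (t years, CF_t, discount factor 1/(1+y/m)^(m*t), PV):
  t = 0.5000: CF_t = 3.700000, DF = 0.976562, PV = 3.613281
  t = 1.0000: CF_t = 3.700000, DF = 0.953674, PV = 3.528595
  t = 1.5000: CF_t = 3.700000, DF = 0.931323, PV = 3.445894
  t = 2.0000: CF_t = 103.700000, DF = 0.909495, PV = 94.314601
Price P = sum_t PV_t = 104.902370
Macaulay numerator sum_t t * PV_t:
  t * PV_t at t = 0.5000: 1.806641
  t * PV_t at t = 1.0000: 3.528595
  t * PV_t at t = 1.5000: 5.168840
  t * PV_t at t = 2.0000: 188.629201
Macaulay duration D = (sum_t t * PV_t) / P = 199.133277 / 104.902370 = 1.898272


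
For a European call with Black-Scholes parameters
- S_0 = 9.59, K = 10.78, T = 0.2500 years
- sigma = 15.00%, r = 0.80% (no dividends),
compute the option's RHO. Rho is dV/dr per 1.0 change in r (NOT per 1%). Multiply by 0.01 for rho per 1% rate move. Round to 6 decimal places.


Answer: Rho = 0.156413

Derivation:
d1 = -1.4954556878; d2 = -1.5704556878
phi(d1) = 0.1304021176; exp(-qT) = 1.0000000000; exp(-rT) = 0.9980019987
N(d2) = 0.0581545678
Rho = K*T*exp(-rT)*N(d2) = 10.7800 * 0.2500 * 0.9980019987 * 0.0581545678 = 0.156413


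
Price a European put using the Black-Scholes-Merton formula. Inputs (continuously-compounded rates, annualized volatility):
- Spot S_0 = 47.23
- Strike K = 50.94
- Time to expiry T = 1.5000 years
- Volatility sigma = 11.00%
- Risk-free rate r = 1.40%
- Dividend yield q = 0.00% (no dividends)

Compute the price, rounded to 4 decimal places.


d1 = (ln(S/K) + (r - q + 0.5*sigma^2) * T) / (sigma * sqrt(T)) = -0.33806065
d2 = d1 - sigma * sqrt(T) = -0.47278259
exp(-rT) = 0.97921896; exp(-qT) = 1.00000000
P = K * exp(-rT) * N(-d2) - S_0 * exp(-qT) * N(-d1)
N(-d1) = 0.63234126; N(-d2) = 0.68181585
P = 50.9400 * 0.97921896 * 0.68181585 - 47.2300 * 1.00000000 * 0.63234126 = 4.1445

Answer: Price = 4.1445


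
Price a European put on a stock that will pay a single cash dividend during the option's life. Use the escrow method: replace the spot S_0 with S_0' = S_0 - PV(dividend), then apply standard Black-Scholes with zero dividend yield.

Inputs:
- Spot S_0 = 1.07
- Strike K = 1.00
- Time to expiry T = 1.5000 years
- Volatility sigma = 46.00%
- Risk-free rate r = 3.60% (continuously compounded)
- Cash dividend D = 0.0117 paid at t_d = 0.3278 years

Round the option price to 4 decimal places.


Answer: Price = 0.1711

Derivation:
PV(D) = D * exp(-r * t_d) = 0.0117 * 0.98826856 = 0.01156274
S_0' = S_0 - PV(D) = 1.0700 - 0.01156274 = 1.05843726
d1 = (ln(S_0'/K) + (r + sigma^2/2)*T) / (sigma*sqrt(T)) = 0.47834902
d2 = d1 - sigma*sqrt(T) = -0.08503362
exp(-rT) = 0.94743211
N(-d1) = 0.31620091; N(-d2) = 0.53388267
P = K * exp(-rT) * N(-d2) - S_0' * N(-d1) = 1.0000 * 0.94743211 * 0.53388267 - 1.05843726 * 0.31620091 = 0.1711


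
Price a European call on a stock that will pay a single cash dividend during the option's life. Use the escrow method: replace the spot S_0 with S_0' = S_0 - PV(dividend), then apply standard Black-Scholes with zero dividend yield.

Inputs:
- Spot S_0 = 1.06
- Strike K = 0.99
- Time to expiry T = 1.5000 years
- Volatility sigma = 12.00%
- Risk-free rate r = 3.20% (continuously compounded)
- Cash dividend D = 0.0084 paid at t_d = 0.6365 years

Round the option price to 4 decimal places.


PV(D) = D * exp(-r * t_d) = 0.0084 * 0.97983803 = 0.00823064
S_0' = S_0 - PV(D) = 1.0600 - 0.00823064 = 1.05176936
d1 = (ln(S_0'/K) + (r + sigma^2/2)*T) / (sigma*sqrt(T)) = 0.81189826
d2 = d1 - sigma*sqrt(T) = 0.66492887
exp(-rT) = 0.95313379
N(d1) = 0.79157499; N(d2) = 0.74695201
C = S_0' * N(d1) - K * exp(-rT) * N(d2) = 1.05176936 * 0.79157499 - 0.9900 * 0.95313379 * 0.74695201 = 0.1277

Answer: Price = 0.1277


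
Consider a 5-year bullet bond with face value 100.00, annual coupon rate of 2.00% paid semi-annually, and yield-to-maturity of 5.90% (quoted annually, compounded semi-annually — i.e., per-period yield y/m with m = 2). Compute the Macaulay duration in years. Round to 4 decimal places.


Coupon per period c = face * coupon_rate / m = 1.000000
Periods per year m = 2; per-period yield y/m = 0.029500
Number of cashflows N = 10
Cashflows (t years, CF_t, discount factor 1/(1+y/m)^(m*t), PV):
  t = 0.5000: CF_t = 1.000000, DF = 0.971345, PV = 0.971345
  t = 1.0000: CF_t = 1.000000, DF = 0.943512, PV = 0.943512
  t = 1.5000: CF_t = 1.000000, DF = 0.916476, PV = 0.916476
  t = 2.0000: CF_t = 1.000000, DF = 0.890214, PV = 0.890214
  t = 2.5000: CF_t = 1.000000, DF = 0.864706, PV = 0.864706
  t = 3.0000: CF_t = 1.000000, DF = 0.839928, PV = 0.839928
  t = 3.5000: CF_t = 1.000000, DF = 0.815860, PV = 0.815860
  t = 4.0000: CF_t = 1.000000, DF = 0.792482, PV = 0.792482
  t = 4.5000: CF_t = 1.000000, DF = 0.769773, PV = 0.769773
  t = 5.0000: CF_t = 101.000000, DF = 0.747716, PV = 75.519284
Price P = sum_t PV_t = 83.323579
Macaulay numerator sum_t t * PV_t:
  t * PV_t at t = 0.5000: 0.485673
  t * PV_t at t = 1.0000: 0.943512
  t * PV_t at t = 1.5000: 1.374714
  t * PV_t at t = 2.0000: 1.780429
  t * PV_t at t = 2.5000: 2.161764
  t * PV_t at t = 3.0000: 2.519783
  t * PV_t at t = 3.5000: 2.855509
  t * PV_t at t = 4.0000: 3.169926
  t * PV_t at t = 4.5000: 3.463980
  t * PV_t at t = 5.0000: 377.596420
Macaulay duration D = (sum_t t * PV_t) / P = 396.351710 / 83.323579 = 4.756777

Answer: Macaulay duration = 4.7568 years


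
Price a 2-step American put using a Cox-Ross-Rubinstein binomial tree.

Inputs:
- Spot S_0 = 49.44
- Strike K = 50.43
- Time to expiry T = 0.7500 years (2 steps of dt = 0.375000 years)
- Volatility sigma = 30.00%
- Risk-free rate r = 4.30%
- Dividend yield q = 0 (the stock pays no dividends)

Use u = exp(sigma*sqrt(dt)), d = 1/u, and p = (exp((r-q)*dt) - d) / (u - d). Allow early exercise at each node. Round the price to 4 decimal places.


dt = T/N = 0.375000
u = exp(sigma*sqrt(dt)) = 1.201669; d = 1/u = 0.832176
p = (exp((r-q)*dt) - d) / (u - d) = 0.498195
Discount per step: exp(-r*dt) = 0.984004
Stock lattice S(k, i) with i counting down-moves:
  k=0: S(0,0) = 49.4400
  k=1: S(1,0) = 59.4105; S(1,1) = 41.1428
  k=2: S(2,0) = 71.3918; S(2,1) = 49.4400; S(2,2) = 34.2380
Terminal payoffs V(N, i) = max(K - S_T, 0):
  V(2,0) = 0.000000; V(2,1) = 0.990000; V(2,2) = 16.191993
Backward induction: V(k, i) = exp(-r*dt) * [p * V(k+1, i) + (1-p) * V(k+1, i+1)]; then take max(V_cont, immediate exercise) for American.
  V(1,0) = exp(-r*dt) * [p*0.000000 + (1-p)*0.990000] = 0.488840; exercise = 0.000000; V(1,0) = max -> 0.488840
  V(1,1) = exp(-r*dt) * [p*0.990000 + (1-p)*16.191993] = 8.480573; exercise = 9.287235; V(1,1) = max -> 9.287235
  V(0,0) = exp(-r*dt) * [p*0.488840 + (1-p)*9.287235] = 4.825474; exercise = 0.990000; V(0,0) = max -> 4.825474

Answer: Price = V(0,0) = 4.8255


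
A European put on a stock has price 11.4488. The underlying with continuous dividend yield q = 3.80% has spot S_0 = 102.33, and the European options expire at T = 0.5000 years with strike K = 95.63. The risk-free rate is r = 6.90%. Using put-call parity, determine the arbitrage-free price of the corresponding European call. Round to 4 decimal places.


Put-call parity: C - P = S_0 * exp(-qT) - K * exp(-rT).
S_0 * exp(-qT) = 102.3300 * 0.98117936 = 100.40408414
K * exp(-rT) = 95.6300 * 0.96608834 = 92.38702792
C = P + S*exp(-qT) - K*exp(-rT)
C = 11.4488 + 100.40408414 - 92.38702792 = 19.4659

Answer: Call price = 19.4659


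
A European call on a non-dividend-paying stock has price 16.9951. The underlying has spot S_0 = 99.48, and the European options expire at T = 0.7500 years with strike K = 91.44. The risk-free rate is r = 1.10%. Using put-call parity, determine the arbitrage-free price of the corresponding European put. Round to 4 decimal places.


Put-call parity: C - P = S_0 * exp(-qT) - K * exp(-rT).
S_0 * exp(-qT) = 99.4800 * 1.00000000 = 99.48000000
K * exp(-rT) = 91.4400 * 0.99178394 = 90.68872328
P = C - S*exp(-qT) + K*exp(-rT)
P = 16.9951 - 99.48000000 + 90.68872328 = 8.2038

Answer: Put price = 8.2038


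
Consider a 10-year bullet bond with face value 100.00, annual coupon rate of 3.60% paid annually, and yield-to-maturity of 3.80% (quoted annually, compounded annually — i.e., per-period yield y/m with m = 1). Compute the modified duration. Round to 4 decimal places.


Answer: Modified duration = 8.2454

Derivation:
Coupon per period c = face * coupon_rate / m = 3.600000
Periods per year m = 1; per-period yield y/m = 0.038000
Number of cashflows N = 10
Cashflows (t years, CF_t, discount factor 1/(1+y/m)^(m*t), PV):
  t = 1.0000: CF_t = 3.600000, DF = 0.963391, PV = 3.468208
  t = 2.0000: CF_t = 3.600000, DF = 0.928122, PV = 3.341241
  t = 3.0000: CF_t = 3.600000, DF = 0.894145, PV = 3.218922
  t = 4.0000: CF_t = 3.600000, DF = 0.861411, PV = 3.101081
  t = 5.0000: CF_t = 3.600000, DF = 0.829876, PV = 2.987554
  t = 6.0000: CF_t = 3.600000, DF = 0.799495, PV = 2.878183
  t = 7.0000: CF_t = 3.600000, DF = 0.770227, PV = 2.772816
  t = 8.0000: CF_t = 3.600000, DF = 0.742030, PV = 2.671306
  t = 9.0000: CF_t = 3.600000, DF = 0.714865, PV = 2.573513
  t = 10.0000: CF_t = 103.600000, DF = 0.688694, PV = 71.348726
Price P = sum_t PV_t = 98.361549
First compute Macaulay numerator sum_t t * PV_t:
  t * PV_t at t = 1.0000: 3.468208
  t * PV_t at t = 2.0000: 6.682482
  t * PV_t at t = 3.0000: 9.656766
  t * PV_t at t = 4.0000: 12.404323
  t * PV_t at t = 5.0000: 14.937769
  t * PV_t at t = 6.0000: 17.269097
  t * PV_t at t = 7.0000: 19.409711
  t * PV_t at t = 8.0000: 21.370450
  t * PV_t at t = 9.0000: 23.161614
  t * PV_t at t = 10.0000: 713.487256
Macaulay duration D = 841.847676 / 98.361549 = 8.558707
Modified duration = D / (1 + y/m) = 8.558707 / (1 + 0.038000) = 8.245382


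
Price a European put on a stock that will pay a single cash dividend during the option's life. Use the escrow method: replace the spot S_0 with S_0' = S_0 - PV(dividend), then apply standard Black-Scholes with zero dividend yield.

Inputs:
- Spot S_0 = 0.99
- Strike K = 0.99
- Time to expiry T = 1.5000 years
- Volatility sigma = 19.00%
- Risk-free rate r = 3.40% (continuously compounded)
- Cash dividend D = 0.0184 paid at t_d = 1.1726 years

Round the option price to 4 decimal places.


Answer: Price = 0.0737

Derivation:
PV(D) = D * exp(-r * t_d) = 0.0184 * 0.96091589 = 0.01768085
S_0' = S_0 - PV(D) = 0.9900 - 0.01768085 = 0.97231915
d1 = (ln(S_0'/K) + (r + sigma^2/2)*T) / (sigma*sqrt(T)) = 0.25807372
d2 = d1 - sigma*sqrt(T) = 0.02537220
exp(-rT) = 0.95027867
N(-d1) = 0.39817501; N(-d2) = 0.48987904
P = K * exp(-rT) * N(-d2) - S_0' * N(-d1) = 0.9900 * 0.95027867 * 0.48987904 - 0.97231915 * 0.39817501 = 0.0737


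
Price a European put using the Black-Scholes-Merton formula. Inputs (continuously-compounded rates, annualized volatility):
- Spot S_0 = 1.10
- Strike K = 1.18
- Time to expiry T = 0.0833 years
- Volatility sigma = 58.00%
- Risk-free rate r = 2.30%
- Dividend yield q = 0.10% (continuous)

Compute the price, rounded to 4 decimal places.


d1 = (ln(S/K) + (r - q + 0.5*sigma^2) * T) / (sigma * sqrt(T)) = -0.32473847
d2 = d1 - sigma * sqrt(T) = -0.49213656
exp(-rT) = 0.99808593; exp(-qT) = 0.99991670
P = K * exp(-rT) * N(-d2) - S_0 * exp(-qT) * N(-d1)
N(-d1) = 0.62731049; N(-d2) = 0.68868859
P = 1.1800 * 0.99808593 * 0.68868859 - 1.1000 * 0.99991670 * 0.62731049 = 0.1211

Answer: Price = 0.1211


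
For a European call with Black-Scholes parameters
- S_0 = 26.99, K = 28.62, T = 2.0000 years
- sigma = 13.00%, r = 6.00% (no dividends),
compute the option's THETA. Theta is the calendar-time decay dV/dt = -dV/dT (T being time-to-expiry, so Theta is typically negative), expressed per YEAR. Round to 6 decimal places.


d1 = 0.4256818336; d2 = 0.2418340705
phi(d1) = 0.3643861781; exp(-qT) = 1.0000000000; exp(-rT) = 0.8869204367
Theta = -S*exp(-qT)*phi(d1)*sigma/(2*sqrt(T)) - r*K*exp(-rT)*N(d2) + q*S*exp(-qT)*N(d1)
N(d1) = 0.6648301494; N(d2) = 0.5955456311; sqrt(T) = 1.4142135624
Term 1 = -26.9900 * 1.0000000000 * 0.3643861781 * 0.1300 / (2 * 1.4142135624) = -0.4520257114
Term 2 = -0.0600 * 28.6200 * 0.8869204367 * 0.5955456311 = -0.9070277724
Term 3 = 0 (no dividend yield, q = 0)
Theta = -0.4520257114 + (-0.9070277724) + (0.0000000000) = -1.359053

Answer: Theta = -1.359053


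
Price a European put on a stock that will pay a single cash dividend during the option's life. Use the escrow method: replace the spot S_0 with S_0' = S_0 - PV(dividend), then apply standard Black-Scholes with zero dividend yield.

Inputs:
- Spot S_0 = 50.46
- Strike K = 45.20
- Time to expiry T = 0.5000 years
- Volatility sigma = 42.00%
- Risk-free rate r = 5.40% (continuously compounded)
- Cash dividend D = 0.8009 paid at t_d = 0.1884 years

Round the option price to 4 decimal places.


Answer: Price = 3.1430

Derivation:
PV(D) = D * exp(-r * t_d) = 0.8009 * 0.98987798 = 0.79279327
S_0' = S_0 - PV(D) = 50.4600 - 0.79279327 = 49.66720673
d1 = (ln(S_0'/K) + (r + sigma^2/2)*T) / (sigma*sqrt(T)) = 0.55675502
d2 = d1 - sigma*sqrt(T) = 0.25977017
exp(-rT) = 0.97336124
N(-d1) = 0.28884741; N(-d2) = 0.39752053
P = K * exp(-rT) * N(-d2) - S_0' * N(-d1) = 45.2000 * 0.97336124 * 0.39752053 - 49.66720673 * 0.28884741 = 3.1430


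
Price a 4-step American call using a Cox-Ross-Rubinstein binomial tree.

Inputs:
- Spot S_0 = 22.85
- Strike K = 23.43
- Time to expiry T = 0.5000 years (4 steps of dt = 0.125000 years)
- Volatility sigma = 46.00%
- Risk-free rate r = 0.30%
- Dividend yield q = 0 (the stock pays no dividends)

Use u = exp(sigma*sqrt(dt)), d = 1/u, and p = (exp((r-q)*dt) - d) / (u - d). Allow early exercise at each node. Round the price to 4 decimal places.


Answer: Price = V(0,0) = 2.6418

Derivation:
dt = T/N = 0.125000
u = exp(sigma*sqrt(dt)) = 1.176607; d = 1/u = 0.849902
p = (exp((r-q)*dt) - d) / (u - d) = 0.460579
Discount per step: exp(-r*dt) = 0.999625
Stock lattice S(k, i) with i counting down-moves:
  k=0: S(0,0) = 22.8500
  k=1: S(1,0) = 26.8855; S(1,1) = 19.4203
  k=2: S(2,0) = 31.6336; S(2,1) = 22.8500; S(2,2) = 16.5053
  k=3: S(3,0) = 37.2203; S(3,1) = 26.8855; S(3,2) = 19.4203; S(3,3) = 14.0279
  k=4: S(4,0) = 43.7937; S(4,1) = 31.6336; S(4,2) = 22.8500; S(4,3) = 16.5053; S(4,4) = 11.9223
Terminal payoffs V(N, i) = max(S_T - K, 0):
  V(4,0) = 20.363673; V(4,1) = 8.203612; V(4,2) = 0.000000; V(4,3) = 0.000000; V(4,4) = 0.000000
Backward induction: V(k, i) = exp(-r*dt) * [p * V(k+1, i) + (1-p) * V(k+1, i+1)]; then take max(V_cont, immediate exercise) for American.
  V(3,0) = exp(-r*dt) * [p*20.363673 + (1-p)*8.203612] = 13.799103; exercise = 13.790318; V(3,0) = max -> 13.799103
  V(3,1) = exp(-r*dt) * [p*8.203612 + (1-p)*0.000000] = 3.776993; exercise = 3.455462; V(3,1) = max -> 3.776993
  V(3,2) = exp(-r*dt) * [p*0.000000 + (1-p)*0.000000] = 0.000000; exercise = 0.000000; V(3,2) = max -> 0.000000
  V(3,3) = exp(-r*dt) * [p*0.000000 + (1-p)*0.000000] = 0.000000; exercise = 0.000000; V(3,3) = max -> 0.000000
  V(2,0) = exp(-r*dt) * [p*13.799103 + (1-p)*3.776993] = 8.389817; exercise = 8.203612; V(2,0) = max -> 8.389817
  V(2,1) = exp(-r*dt) * [p*3.776993 + (1-p)*0.000000] = 1.738951; exercise = 0.000000; V(2,1) = max -> 1.738951
  V(2,2) = exp(-r*dt) * [p*0.000000 + (1-p)*0.000000] = 0.000000; exercise = 0.000000; V(2,2) = max -> 0.000000
  V(1,0) = exp(-r*dt) * [p*8.389817 + (1-p)*1.738951] = 4.800398; exercise = 3.455462; V(1,0) = max -> 4.800398
  V(1,1) = exp(-r*dt) * [p*1.738951 + (1-p)*0.000000] = 0.800623; exercise = 0.000000; V(1,1) = max -> 0.800623
  V(0,0) = exp(-r*dt) * [p*4.800398 + (1-p)*0.800623] = 2.641844; exercise = 0.000000; V(0,0) = max -> 2.641844


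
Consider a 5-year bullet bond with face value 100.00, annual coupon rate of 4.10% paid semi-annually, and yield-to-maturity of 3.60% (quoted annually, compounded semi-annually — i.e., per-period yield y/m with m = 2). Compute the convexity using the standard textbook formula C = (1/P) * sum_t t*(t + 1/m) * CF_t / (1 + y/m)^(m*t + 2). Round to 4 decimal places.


Answer: Convexity = 23.5620

Derivation:
Coupon per period c = face * coupon_rate / m = 2.050000
Periods per year m = 2; per-period yield y/m = 0.018000
Number of cashflows N = 10
Cashflows (t years, CF_t, discount factor 1/(1+y/m)^(m*t), PV):
  t = 0.5000: CF_t = 2.050000, DF = 0.982318, PV = 2.013752
  t = 1.0000: CF_t = 2.050000, DF = 0.964949, PV = 1.978146
  t = 1.5000: CF_t = 2.050000, DF = 0.947887, PV = 1.943169
  t = 2.0000: CF_t = 2.050000, DF = 0.931127, PV = 1.908810
  t = 2.5000: CF_t = 2.050000, DF = 0.914663, PV = 1.875059
  t = 3.0000: CF_t = 2.050000, DF = 0.898490, PV = 1.841905
  t = 3.5000: CF_t = 2.050000, DF = 0.882603, PV = 1.809337
  t = 4.0000: CF_t = 2.050000, DF = 0.866997, PV = 1.777345
  t = 4.5000: CF_t = 2.050000, DF = 0.851667, PV = 1.745918
  t = 5.0000: CF_t = 102.050000, DF = 0.836608, PV = 85.375887
Price P = sum_t PV_t = 102.269328
Convexity numerator sum_t t*(t + 1/m) * CF_t / (1+y/m)^(m*t + 2):
  t = 0.5000: term = 0.971584
  t = 1.0000: term = 2.863215
  t = 1.5000: term = 5.625177
  t = 2.0000: term = 9.209524
  t = 2.5000: term = 13.570026
  t = 3.0000: term = 18.662118
  t = 3.5000: term = 24.442853
  t = 4.0000: term = 30.870850
  t = 4.5000: term = 37.906250
  t = 5.0000: term = 2265.543299
Convexity = (1/P) * sum = 2409.664898 / 102.269328 = 23.561951


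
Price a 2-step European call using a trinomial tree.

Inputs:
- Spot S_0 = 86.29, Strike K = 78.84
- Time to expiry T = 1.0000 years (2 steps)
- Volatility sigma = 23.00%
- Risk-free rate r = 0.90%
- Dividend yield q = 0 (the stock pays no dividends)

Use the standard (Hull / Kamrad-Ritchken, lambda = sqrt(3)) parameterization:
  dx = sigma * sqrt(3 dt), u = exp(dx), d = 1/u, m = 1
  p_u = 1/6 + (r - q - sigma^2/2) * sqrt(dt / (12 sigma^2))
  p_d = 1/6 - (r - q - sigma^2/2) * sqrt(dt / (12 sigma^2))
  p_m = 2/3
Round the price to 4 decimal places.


Answer: Price = V(0,0) = 12.4326

Derivation:
dt = T/N = 0.500000; dx = sigma*sqrt(3*dt) = 0.281691
u = exp(dx) = 1.325370; d = 1/u = 0.754507
p_u = 0.151180, p_m = 0.666667, p_d = 0.182153
Discount per step: exp(-r*dt) = 0.995510
Stock lattice S(k, j) with j the centered position index:
  k=0: S(0,+0) = 86.2900
  k=1: S(1,-1) = 65.1064; S(1,+0) = 86.2900; S(1,+1) = 114.3661
  k=2: S(2,-2) = 49.1232; S(2,-1) = 65.1064; S(2,+0) = 86.2900; S(2,+1) = 114.3661; S(2,+2) = 151.5774
Terminal payoffs V(N, j) = max(S_T - K, 0):
  V(2,-2) = 0.000000; V(2,-1) = 0.000000; V(2,+0) = 7.450000; V(2,+1) = 35.526138; V(2,+2) = 72.737396
Backward induction: V(k, j) = exp(-r*dt) * [p_u * V(k+1, j+1) + p_m * V(k+1, j) + p_d * V(k+1, j-1)]
  V(1,-1) = exp(-r*dt) * [p_u*7.450000 + p_m*0.000000 + p_d*0.000000] = 1.121233
  V(1,+0) = exp(-r*dt) * [p_u*35.526138 + p_m*7.450000 + p_d*0.000000] = 10.291089
  V(1,+1) = exp(-r*dt) * [p_u*72.737396 + p_m*35.526138 + p_d*7.450000] = 35.875760
  V(0,+0) = exp(-r*dt) * [p_u*35.875760 + p_m*10.291089 + p_d*1.121233] = 12.432582


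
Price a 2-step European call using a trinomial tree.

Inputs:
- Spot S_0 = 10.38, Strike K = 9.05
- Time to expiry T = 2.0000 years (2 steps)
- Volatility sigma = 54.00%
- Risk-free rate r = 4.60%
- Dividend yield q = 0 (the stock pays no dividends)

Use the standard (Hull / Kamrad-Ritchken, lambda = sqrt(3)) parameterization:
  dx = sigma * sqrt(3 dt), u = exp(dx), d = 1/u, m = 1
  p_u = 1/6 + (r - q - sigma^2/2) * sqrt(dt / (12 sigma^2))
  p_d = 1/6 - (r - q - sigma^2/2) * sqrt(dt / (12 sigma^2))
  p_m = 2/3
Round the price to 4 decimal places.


Answer: Price = V(0,0) = 3.6805

Derivation:
dt = T/N = 1.000000; dx = sigma*sqrt(3*dt) = 0.935307
u = exp(dx) = 2.547997; d = 1/u = 0.392465
p_u = 0.113315, p_m = 0.666667, p_d = 0.220018
Discount per step: exp(-r*dt) = 0.955042
Stock lattice S(k, j) with j the centered position index:
  k=0: S(0,+0) = 10.3800
  k=1: S(1,-1) = 4.0738; S(1,+0) = 10.3800; S(1,+1) = 26.4482
  k=2: S(2,-2) = 1.5988; S(2,-1) = 4.0738; S(2,+0) = 10.3800; S(2,+1) = 26.4482; S(2,+2) = 67.3899
Terminal payoffs V(N, j) = max(S_T - K, 0):
  V(2,-2) = 0.000000; V(2,-1) = 0.000000; V(2,+0) = 1.330000; V(2,+1) = 17.398206; V(2,+2) = 58.339940
Backward induction: V(k, j) = exp(-r*dt) * [p_u * V(k+1, j+1) + p_m * V(k+1, j) + p_d * V(k+1, j-1)]
  V(1,-1) = exp(-r*dt) * [p_u*1.330000 + p_m*0.000000 + p_d*0.000000] = 0.143934
  V(1,+0) = exp(-r*dt) * [p_u*17.398206 + p_m*1.330000 + p_d*0.000000] = 2.729652
  V(1,+1) = exp(-r*dt) * [p_u*58.339940 + p_m*17.398206 + p_d*1.330000] = 17.670407
  V(0,+0) = exp(-r*dt) * [p_u*17.670407 + p_m*2.729652 + p_d*0.143934] = 3.680504


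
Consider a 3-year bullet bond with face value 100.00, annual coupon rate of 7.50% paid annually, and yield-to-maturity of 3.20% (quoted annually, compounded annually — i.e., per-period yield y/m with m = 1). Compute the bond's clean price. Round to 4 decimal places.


Answer: Price = 112.1164

Derivation:
Coupon per period c = face * coupon_rate / m = 7.500000
Periods per year m = 1; per-period yield y/m = 0.032000
Number of cashflows N = 3
Cashflows (t years, CF_t, discount factor 1/(1+y/m)^(m*t), PV):
  t = 1.0000: CF_t = 7.500000, DF = 0.968992, PV = 7.267442
  t = 2.0000: CF_t = 7.500000, DF = 0.938946, PV = 7.042095
  t = 3.0000: CF_t = 107.500000, DF = 0.909831, PV = 97.806873
Price P = sum_t PV_t = 112.116409


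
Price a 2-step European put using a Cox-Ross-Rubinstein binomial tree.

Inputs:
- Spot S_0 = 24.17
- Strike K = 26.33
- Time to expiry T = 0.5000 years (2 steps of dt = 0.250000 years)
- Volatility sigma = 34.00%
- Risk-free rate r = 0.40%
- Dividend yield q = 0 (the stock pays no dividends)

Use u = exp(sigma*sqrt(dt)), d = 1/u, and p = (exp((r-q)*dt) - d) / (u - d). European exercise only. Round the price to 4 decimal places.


Answer: Price = V(0,0) = 3.7219

Derivation:
dt = T/N = 0.250000
u = exp(sigma*sqrt(dt)) = 1.185305; d = 1/u = 0.843665
p = (exp((r-q)*dt) - d) / (u - d) = 0.460531
Discount per step: exp(-r*dt) = 0.999000
Stock lattice S(k, i) with i counting down-moves:
  k=0: S(0,0) = 24.1700
  k=1: S(1,0) = 28.6488; S(1,1) = 20.3914
  k=2: S(2,0) = 33.9576; S(2,1) = 24.1700; S(2,2) = 17.2035
Terminal payoffs V(N, i) = max(K - S_T, 0):
  V(2,0) = 0.000000; V(2,1) = 2.160000; V(2,2) = 9.126511
Backward induction: V(k, i) = exp(-r*dt) * [p * V(k+1, i) + (1-p) * V(k+1, i+1)].
  V(1,0) = exp(-r*dt) * [p*0.000000 + (1-p)*2.160000] = 1.164089
  V(1,1) = exp(-r*dt) * [p*2.160000 + (1-p)*9.126511] = 5.912305
  V(0,0) = exp(-r*dt) * [p*1.164089 + (1-p)*5.912305] = 3.721882


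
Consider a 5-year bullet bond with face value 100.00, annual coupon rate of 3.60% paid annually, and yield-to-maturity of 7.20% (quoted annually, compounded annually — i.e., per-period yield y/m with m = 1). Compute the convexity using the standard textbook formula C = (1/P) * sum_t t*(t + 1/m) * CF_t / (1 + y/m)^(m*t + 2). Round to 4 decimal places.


Answer: Convexity = 23.5651

Derivation:
Coupon per period c = face * coupon_rate / m = 3.600000
Periods per year m = 1; per-period yield y/m = 0.072000
Number of cashflows N = 5
Cashflows (t years, CF_t, discount factor 1/(1+y/m)^(m*t), PV):
  t = 1.0000: CF_t = 3.600000, DF = 0.932836, PV = 3.358209
  t = 2.0000: CF_t = 3.600000, DF = 0.870183, PV = 3.132658
  t = 3.0000: CF_t = 3.600000, DF = 0.811738, PV = 2.922255
  t = 4.0000: CF_t = 3.600000, DF = 0.757218, PV = 2.725984
  t = 5.0000: CF_t = 103.600000, DF = 0.706360, PV = 73.178892
Price P = sum_t PV_t = 85.317998
Convexity numerator sum_t t*(t + 1/m) * CF_t / (1+y/m)^(m*t + 2):
  t = 1.0000: term = 5.844510
  t = 2.0000: term = 16.355906
  t = 3.0000: term = 30.514750
  t = 4.0000: term = 47.442087
  t = 5.0000: term = 1910.370102
Convexity = (1/P) * sum = 2010.527356 / 85.317998 = 23.565102


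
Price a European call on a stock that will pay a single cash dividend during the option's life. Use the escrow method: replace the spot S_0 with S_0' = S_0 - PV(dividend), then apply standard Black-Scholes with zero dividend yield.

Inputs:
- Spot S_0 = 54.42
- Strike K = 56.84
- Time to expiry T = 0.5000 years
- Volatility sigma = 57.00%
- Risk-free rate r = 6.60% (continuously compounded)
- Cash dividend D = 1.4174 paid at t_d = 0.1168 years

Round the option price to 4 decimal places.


PV(D) = D * exp(-r * t_d) = 1.4174 * 0.99232084 = 1.40651555
S_0' = S_0 - PV(D) = 54.4200 - 1.40651555 = 53.01348445
d1 = (ln(S_0'/K) + (r + sigma^2/2)*T) / (sigma*sqrt(T)) = 0.11048482
d2 = d1 - sigma*sqrt(T) = -0.29256605
exp(-rT) = 0.96753856
N(d1) = 0.54398756; N(d2) = 0.38492693
C = S_0' * N(d1) - K * exp(-rT) * N(d2) = 53.01348445 * 0.54398756 - 56.8400 * 0.96753856 * 0.38492693 = 7.6697

Answer: Price = 7.6697


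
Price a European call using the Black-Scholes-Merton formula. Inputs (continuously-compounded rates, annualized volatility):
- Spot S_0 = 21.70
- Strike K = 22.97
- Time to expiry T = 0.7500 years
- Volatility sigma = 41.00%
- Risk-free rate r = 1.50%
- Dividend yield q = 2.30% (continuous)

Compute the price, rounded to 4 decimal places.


Answer: Price = 2.4589

Derivation:
d1 = (ln(S/K) + (r - q + 0.5*sigma^2) * T) / (sigma * sqrt(T)) = 0.00045271
d2 = d1 - sigma * sqrt(T) = -0.35461771
exp(-rT) = 0.98881304; exp(-qT) = 0.98289793
C = S_0 * exp(-qT) * N(d1) - K * exp(-rT) * N(d2)
N(d1) = 0.50018061; N(d2) = 0.36143800
C = 21.7000 * 0.98289793 * 0.50018061 - 22.9700 * 0.98881304 * 0.36143800 = 2.4589


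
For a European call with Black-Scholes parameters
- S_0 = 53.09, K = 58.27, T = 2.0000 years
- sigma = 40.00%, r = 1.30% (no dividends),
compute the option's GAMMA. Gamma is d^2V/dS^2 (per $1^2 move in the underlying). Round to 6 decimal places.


Answer: Gamma = 0.013106

Derivation:
d1 = 0.1642276809; d2 = -0.4014577441
phi(d1) = 0.3935985102; exp(-qT) = 1.0000000000; exp(-rT) = 0.9743350896
Gamma = exp(-qT) * phi(d1) / (S * sigma * sqrt(T)) = 1.0000000000 * 0.3935985102 / (53.0900 * 0.4000 * 1.4142135624) = 0.013106


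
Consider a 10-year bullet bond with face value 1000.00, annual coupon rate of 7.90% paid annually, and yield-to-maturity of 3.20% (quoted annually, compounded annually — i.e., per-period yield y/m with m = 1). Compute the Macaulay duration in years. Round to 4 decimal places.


Coupon per period c = face * coupon_rate / m = 79.000000
Periods per year m = 1; per-period yield y/m = 0.032000
Number of cashflows N = 10
Cashflows (t years, CF_t, discount factor 1/(1+y/m)^(m*t), PV):
  t = 1.0000: CF_t = 79.000000, DF = 0.968992, PV = 76.550388
  t = 2.0000: CF_t = 79.000000, DF = 0.938946, PV = 74.176732
  t = 3.0000: CF_t = 79.000000, DF = 0.909831, PV = 71.876678
  t = 4.0000: CF_t = 79.000000, DF = 0.881620, PV = 69.647944
  t = 5.0000: CF_t = 79.000000, DF = 0.854283, PV = 67.488318
  t = 6.0000: CF_t = 79.000000, DF = 0.827793, PV = 65.395657
  t = 7.0000: CF_t = 79.000000, DF = 0.802125, PV = 63.367885
  t = 8.0000: CF_t = 79.000000, DF = 0.777253, PV = 61.402989
  t = 9.0000: CF_t = 79.000000, DF = 0.753152, PV = 59.499020
  t = 10.0000: CF_t = 1079.000000, DF = 0.729799, PV = 787.452692
Price P = sum_t PV_t = 1396.858303
Macaulay numerator sum_t t * PV_t:
  t * PV_t at t = 1.0000: 76.550388
  t * PV_t at t = 2.0000: 148.353464
  t * PV_t at t = 3.0000: 215.630035
  t * PV_t at t = 4.0000: 278.591777
  t * PV_t at t = 5.0000: 337.441590
  t * PV_t at t = 6.0000: 392.373942
  t * PV_t at t = 7.0000: 443.575193
  t * PV_t at t = 8.0000: 491.223913
  t * PV_t at t = 9.0000: 535.491184
  t * PV_t at t = 10.0000: 7874.526915
Macaulay duration D = (sum_t t * PV_t) / P = 10793.758402 / 1396.858303 = 7.727168

Answer: Macaulay duration = 7.7272 years


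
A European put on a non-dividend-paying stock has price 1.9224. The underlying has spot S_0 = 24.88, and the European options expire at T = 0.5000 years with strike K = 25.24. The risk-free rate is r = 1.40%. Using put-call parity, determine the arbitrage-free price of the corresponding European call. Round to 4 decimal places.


Answer: Call price = 1.7385

Derivation:
Put-call parity: C - P = S_0 * exp(-qT) - K * exp(-rT).
S_0 * exp(-qT) = 24.8800 * 1.00000000 = 24.88000000
K * exp(-rT) = 25.2400 * 0.99302444 = 25.06393694
C = P + S*exp(-qT) - K*exp(-rT)
C = 1.9224 + 24.88000000 - 25.06393694 = 1.7385


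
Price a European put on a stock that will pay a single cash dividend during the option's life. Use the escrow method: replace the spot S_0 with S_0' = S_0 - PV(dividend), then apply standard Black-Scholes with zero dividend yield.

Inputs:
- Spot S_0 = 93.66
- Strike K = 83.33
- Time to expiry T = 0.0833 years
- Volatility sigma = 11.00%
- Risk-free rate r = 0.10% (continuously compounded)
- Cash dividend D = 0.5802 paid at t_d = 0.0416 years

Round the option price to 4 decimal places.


Answer: Price = 0.0002

Derivation:
PV(D) = D * exp(-r * t_d) = 0.5802 * 0.99995840 = 0.58017586
S_0' = S_0 - PV(D) = 93.6600 - 0.58017586 = 93.07982414
d1 = (ln(S_0'/K) + (r + sigma^2/2)*T) / (sigma*sqrt(T)) = 3.50372903
d2 = d1 - sigma*sqrt(T) = 3.47198112
exp(-rT) = 0.99991670
N(-d1) = 0.00022940; N(-d2) = 0.00025832
P = K * exp(-rT) * N(-d2) - S_0' * N(-d1) = 83.3300 * 0.99991670 * 0.00025832 - 93.07982414 * 0.00022940 = 0.0002


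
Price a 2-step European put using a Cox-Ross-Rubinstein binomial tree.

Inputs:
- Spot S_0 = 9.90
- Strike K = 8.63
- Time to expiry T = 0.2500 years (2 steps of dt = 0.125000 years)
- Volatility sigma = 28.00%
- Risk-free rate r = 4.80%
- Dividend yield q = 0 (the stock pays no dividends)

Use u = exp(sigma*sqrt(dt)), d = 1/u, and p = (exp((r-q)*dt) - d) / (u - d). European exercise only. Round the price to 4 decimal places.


dt = T/N = 0.125000
u = exp(sigma*sqrt(dt)) = 1.104061; d = 1/u = 0.905747
p = (exp((r-q)*dt) - d) / (u - d) = 0.505618
Discount per step: exp(-r*dt) = 0.994018
Stock lattice S(k, i) with i counting down-moves:
  k=0: S(0,0) = 9.9000
  k=1: S(1,0) = 10.9302; S(1,1) = 8.9669
  k=2: S(2,0) = 12.0676; S(2,1) = 9.9000; S(2,2) = 8.1217
Terminal payoffs V(N, i) = max(K - S_T, 0):
  V(2,0) = 0.000000; V(2,1) = 0.000000; V(2,2) = 0.508256
Backward induction: V(k, i) = exp(-r*dt) * [p * V(k+1, i) + (1-p) * V(k+1, i+1)].
  V(1,0) = exp(-r*dt) * [p*0.000000 + (1-p)*0.000000] = 0.000000
  V(1,1) = exp(-r*dt) * [p*0.000000 + (1-p)*0.508256] = 0.249770
  V(0,0) = exp(-r*dt) * [p*0.000000 + (1-p)*0.249770] = 0.122743

Answer: Price = V(0,0) = 0.1227


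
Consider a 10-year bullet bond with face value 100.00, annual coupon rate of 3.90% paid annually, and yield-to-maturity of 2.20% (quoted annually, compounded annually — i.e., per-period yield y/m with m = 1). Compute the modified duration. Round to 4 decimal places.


Coupon per period c = face * coupon_rate / m = 3.900000
Periods per year m = 1; per-period yield y/m = 0.022000
Number of cashflows N = 10
Cashflows (t years, CF_t, discount factor 1/(1+y/m)^(m*t), PV):
  t = 1.0000: CF_t = 3.900000, DF = 0.978474, PV = 3.816047
  t = 2.0000: CF_t = 3.900000, DF = 0.957411, PV = 3.733901
  t = 3.0000: CF_t = 3.900000, DF = 0.936801, PV = 3.653524
  t = 4.0000: CF_t = 3.900000, DF = 0.916635, PV = 3.574876
  t = 5.0000: CF_t = 3.900000, DF = 0.896903, PV = 3.497922
  t = 6.0000: CF_t = 3.900000, DF = 0.877596, PV = 3.422624
  t = 7.0000: CF_t = 3.900000, DF = 0.858704, PV = 3.348947
  t = 8.0000: CF_t = 3.900000, DF = 0.840220, PV = 3.276857
  t = 9.0000: CF_t = 3.900000, DF = 0.822133, PV = 3.206318
  t = 10.0000: CF_t = 103.900000, DF = 0.804435, PV = 83.580813
Price P = sum_t PV_t = 115.111829
First compute Macaulay numerator sum_t t * PV_t:
  t * PV_t at t = 1.0000: 3.816047
  t * PV_t at t = 2.0000: 7.467802
  t * PV_t at t = 3.0000: 10.960571
  t * PV_t at t = 4.0000: 14.299505
  t * PV_t at t = 5.0000: 17.489610
  t * PV_t at t = 6.0000: 20.535746
  t * PV_t at t = 7.0000: 23.442632
  t * PV_t at t = 8.0000: 26.214853
  t * PV_t at t = 9.0000: 28.856859
  t * PV_t at t = 10.0000: 835.808127
Macaulay duration D = 988.891753 / 115.111829 = 8.590705
Modified duration = D / (1 + y/m) = 8.590705 / (1 + 0.022000) = 8.405778

Answer: Modified duration = 8.4058


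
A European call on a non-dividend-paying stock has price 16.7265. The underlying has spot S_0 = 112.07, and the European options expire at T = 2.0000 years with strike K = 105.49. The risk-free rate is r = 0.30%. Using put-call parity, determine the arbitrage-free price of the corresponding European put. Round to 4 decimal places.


Put-call parity: C - P = S_0 * exp(-qT) - K * exp(-rT).
S_0 * exp(-qT) = 112.0700 * 1.00000000 = 112.07000000
K * exp(-rT) = 105.4900 * 0.99401796 = 104.85895503
P = C - S*exp(-qT) + K*exp(-rT)
P = 16.7265 - 112.07000000 + 104.85895503 = 9.5155

Answer: Put price = 9.5155


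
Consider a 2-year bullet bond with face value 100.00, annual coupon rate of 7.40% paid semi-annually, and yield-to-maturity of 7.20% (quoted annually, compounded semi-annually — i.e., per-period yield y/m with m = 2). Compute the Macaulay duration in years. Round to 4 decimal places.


Answer: Macaulay duration = 1.8957 years

Derivation:
Coupon per period c = face * coupon_rate / m = 3.700000
Periods per year m = 2; per-period yield y/m = 0.036000
Number of cashflows N = 4
Cashflows (t years, CF_t, discount factor 1/(1+y/m)^(m*t), PV):
  t = 0.5000: CF_t = 3.700000, DF = 0.965251, PV = 3.571429
  t = 1.0000: CF_t = 3.700000, DF = 0.931709, PV = 3.447325
  t = 1.5000: CF_t = 3.700000, DF = 0.899333, PV = 3.327534
  t = 2.0000: CF_t = 103.700000, DF = 0.868082, PV = 90.020151
Price P = sum_t PV_t = 100.366438
Macaulay numerator sum_t t * PV_t:
  t * PV_t at t = 0.5000: 1.785714
  t * PV_t at t = 1.0000: 3.447325
  t * PV_t at t = 1.5000: 4.991300
  t * PV_t at t = 2.0000: 180.040301
Macaulay duration D = (sum_t t * PV_t) / P = 190.264641 / 100.366438 = 1.895700


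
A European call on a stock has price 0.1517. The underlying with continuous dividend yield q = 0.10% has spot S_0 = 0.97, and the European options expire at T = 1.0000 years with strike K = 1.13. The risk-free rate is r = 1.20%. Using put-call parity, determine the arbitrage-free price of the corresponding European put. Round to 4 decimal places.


Put-call parity: C - P = S_0 * exp(-qT) - K * exp(-rT).
S_0 * exp(-qT) = 0.9700 * 0.99900050 = 0.96903048
K * exp(-rT) = 1.1300 * 0.98807171 = 1.11652104
P = C - S*exp(-qT) + K*exp(-rT)
P = 0.1517 - 0.96903048 + 1.11652104 = 0.2992

Answer: Put price = 0.2992


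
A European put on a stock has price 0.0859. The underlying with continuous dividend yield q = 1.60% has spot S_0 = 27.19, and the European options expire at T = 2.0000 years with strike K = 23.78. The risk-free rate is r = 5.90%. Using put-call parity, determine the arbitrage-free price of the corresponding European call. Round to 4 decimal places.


Answer: Call price = 5.2864

Derivation:
Put-call parity: C - P = S_0 * exp(-qT) - K * exp(-rT).
S_0 * exp(-qT) = 27.1900 * 0.96850658 = 26.33369397
K * exp(-rT) = 23.7800 * 0.88869605 = 21.13319213
C = P + S*exp(-qT) - K*exp(-rT)
C = 0.0859 + 26.33369397 - 21.13319213 = 5.2864


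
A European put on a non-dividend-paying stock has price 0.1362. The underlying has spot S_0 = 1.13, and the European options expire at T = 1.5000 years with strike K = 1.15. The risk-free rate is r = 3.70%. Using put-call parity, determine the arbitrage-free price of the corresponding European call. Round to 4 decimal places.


Put-call parity: C - P = S_0 * exp(-qT) - K * exp(-rT).
S_0 * exp(-qT) = 1.1300 * 1.00000000 = 1.13000000
K * exp(-rT) = 1.1500 * 0.94601202 = 1.08791383
C = P + S*exp(-qT) - K*exp(-rT)
C = 0.1362 + 1.13000000 - 1.08791383 = 0.1783

Answer: Call price = 0.1783


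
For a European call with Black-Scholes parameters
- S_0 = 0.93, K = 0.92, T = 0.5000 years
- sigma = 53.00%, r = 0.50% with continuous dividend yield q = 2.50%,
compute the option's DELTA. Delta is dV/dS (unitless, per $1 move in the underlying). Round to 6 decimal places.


d1 = 0.1895470867; d2 = -0.1852195073
phi(d1) = 0.3918396487; exp(-qT) = 0.9875778005; exp(-rT) = 0.9975031224
N(d1) = 0.5751679730
Delta = exp(-qT) * N(d1) = 0.9875778005 * 0.5751679730 = 0.568023

Answer: Delta = 0.568023


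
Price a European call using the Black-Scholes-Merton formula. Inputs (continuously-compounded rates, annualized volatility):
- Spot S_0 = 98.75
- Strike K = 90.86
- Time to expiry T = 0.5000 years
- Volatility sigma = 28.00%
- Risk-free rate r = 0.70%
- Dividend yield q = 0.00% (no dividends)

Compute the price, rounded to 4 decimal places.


Answer: Price = 12.2700

Derivation:
d1 = (ln(S/K) + (r - q + 0.5*sigma^2) * T) / (sigma * sqrt(T)) = 0.53725743
d2 = d1 - sigma * sqrt(T) = 0.33926753
exp(-rT) = 0.99650612; exp(-qT) = 1.00000000
C = S_0 * exp(-qT) * N(d1) - K * exp(-rT) * N(d2)
N(d1) = 0.70445510; N(d2) = 0.63279590
C = 98.7500 * 1.00000000 * 0.70445510 - 90.8600 * 0.99650612 * 0.63279590 = 12.2700


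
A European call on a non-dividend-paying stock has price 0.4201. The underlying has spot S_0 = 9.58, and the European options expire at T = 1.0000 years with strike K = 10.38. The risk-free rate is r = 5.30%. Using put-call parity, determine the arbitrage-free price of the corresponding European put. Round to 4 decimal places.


Put-call parity: C - P = S_0 * exp(-qT) - K * exp(-rT).
S_0 * exp(-qT) = 9.5800 * 1.00000000 = 9.58000000
K * exp(-rT) = 10.3800 * 0.94838001 = 9.84418453
P = C - S*exp(-qT) + K*exp(-rT)
P = 0.4201 - 9.58000000 + 9.84418453 = 0.6843

Answer: Put price = 0.6843
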